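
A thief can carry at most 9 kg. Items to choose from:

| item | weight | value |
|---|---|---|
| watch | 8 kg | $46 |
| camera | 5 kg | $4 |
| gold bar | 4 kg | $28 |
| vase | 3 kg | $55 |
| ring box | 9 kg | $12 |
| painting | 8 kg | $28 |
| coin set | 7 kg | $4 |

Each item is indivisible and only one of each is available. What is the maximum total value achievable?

$83

This is a 0/1 knapsack; check combinations near the capacity.
- gold bar+vase: weight 4+3=7, value 28+55=83
- camera+vase: weight 5+3=8, value 4+55=59
- vase: weight 3, value 55
- watch: weight 8, value 46
Best: $83.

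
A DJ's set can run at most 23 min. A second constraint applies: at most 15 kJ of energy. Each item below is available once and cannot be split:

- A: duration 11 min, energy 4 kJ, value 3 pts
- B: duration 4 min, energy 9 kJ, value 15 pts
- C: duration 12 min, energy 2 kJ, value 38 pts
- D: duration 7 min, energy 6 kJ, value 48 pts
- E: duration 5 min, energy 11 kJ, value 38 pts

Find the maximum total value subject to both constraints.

Feasible sets respecting both limits:
- C+D: duration 19, energy 8, value 86
- C+E: duration 17, energy 13, value 76
- B+D: duration 11, energy 15, value 63
- B+C: duration 16, energy 11, value 53
Best: 86 pts.

86 pts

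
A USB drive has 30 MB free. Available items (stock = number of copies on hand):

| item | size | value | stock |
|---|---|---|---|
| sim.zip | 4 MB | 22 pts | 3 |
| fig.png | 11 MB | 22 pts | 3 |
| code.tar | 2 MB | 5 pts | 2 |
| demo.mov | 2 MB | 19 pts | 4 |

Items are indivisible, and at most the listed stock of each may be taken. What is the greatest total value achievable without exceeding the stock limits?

Top feasible selections:
- 3×sim.zip + 2×code.tar + 4×demo.mov: size 24, value 152
- 3×sim.zip + 1×code.tar + 4×demo.mov: size 22, value 147
- 2×sim.zip + 1×fig.png + 1×code.tar + 4×demo.mov: size 29, value 147
- 3×sim.zip + 1×fig.png + 3×demo.mov: size 29, value 145
Best: 152 pts.

152 pts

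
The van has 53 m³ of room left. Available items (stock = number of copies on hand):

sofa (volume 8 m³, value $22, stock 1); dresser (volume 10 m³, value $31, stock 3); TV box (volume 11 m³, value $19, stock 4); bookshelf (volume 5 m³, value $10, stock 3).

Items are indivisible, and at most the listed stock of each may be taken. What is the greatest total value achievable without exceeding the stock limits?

$145

Best selections within volume 53 and stock limits:
- 1×sofa + 3×dresser + 3×bookshelf: volume 53, value 145
- 1×sofa + 3×dresser + 2×bookshelf: volume 48, value 135
Best: $145.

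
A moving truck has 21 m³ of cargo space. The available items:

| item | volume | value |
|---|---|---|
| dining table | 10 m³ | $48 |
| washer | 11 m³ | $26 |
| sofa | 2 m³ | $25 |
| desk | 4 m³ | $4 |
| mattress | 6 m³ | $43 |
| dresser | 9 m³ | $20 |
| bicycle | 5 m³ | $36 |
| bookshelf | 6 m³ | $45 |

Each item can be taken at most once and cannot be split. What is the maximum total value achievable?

Check high-value combinations within 21 m³:
- sofa+mattress+bicycle+bookshelf: volume 2+6+5+6=19, value 25+43+36+45=149
- dining table+bicycle+bookshelf: volume 10+5+6=21, value 48+36+45=129
- desk+mattress+bicycle+bookshelf: volume 4+6+5+6=21, value 4+43+36+45=128
- dining table+mattress+bicycle: volume 10+6+5=21, value 48+43+36=127
- mattress+bicycle+bookshelf: volume 6+5+6=17, value 43+36+45=124
Best: $149.

$149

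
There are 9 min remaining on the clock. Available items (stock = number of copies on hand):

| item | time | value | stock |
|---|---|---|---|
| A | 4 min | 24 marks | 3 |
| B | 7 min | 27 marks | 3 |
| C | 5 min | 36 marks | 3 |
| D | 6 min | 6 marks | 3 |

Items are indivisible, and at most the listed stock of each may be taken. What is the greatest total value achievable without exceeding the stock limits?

60 marks

Top feasible selections:
- 1×A + 1×C: time 9, value 60
- 2×A: time 8, value 48
- 1×C: time 5, value 36
Best: 60 marks.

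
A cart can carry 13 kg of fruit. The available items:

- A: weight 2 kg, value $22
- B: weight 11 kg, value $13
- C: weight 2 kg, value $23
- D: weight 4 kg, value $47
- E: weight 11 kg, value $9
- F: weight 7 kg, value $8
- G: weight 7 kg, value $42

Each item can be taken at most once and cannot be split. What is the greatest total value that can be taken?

$112

Check high-value combinations within 13 kg:
- C+D+G: weight 2+4+7=13, value 23+47+42=112
- A+D+G: weight 2+4+7=13, value 22+47+42=111
- A+C+D: weight 2+2+4=8, value 22+23+47=92
- D+G: weight 4+7=11, value 47+42=89
Best: $112.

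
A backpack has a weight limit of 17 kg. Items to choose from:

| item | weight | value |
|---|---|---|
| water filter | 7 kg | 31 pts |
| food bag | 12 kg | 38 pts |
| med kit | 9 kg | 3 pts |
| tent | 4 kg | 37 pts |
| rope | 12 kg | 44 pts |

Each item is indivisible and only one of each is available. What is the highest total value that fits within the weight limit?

Check high-value combinations within 17 kg:
- tent+rope: weight 4+12=16, value 37+44=81
- food bag+tent: weight 12+4=16, value 38+37=75
- water filter+tent: weight 7+4=11, value 31+37=68
- rope: weight 12, value 44
Best: 81 pts.

81 pts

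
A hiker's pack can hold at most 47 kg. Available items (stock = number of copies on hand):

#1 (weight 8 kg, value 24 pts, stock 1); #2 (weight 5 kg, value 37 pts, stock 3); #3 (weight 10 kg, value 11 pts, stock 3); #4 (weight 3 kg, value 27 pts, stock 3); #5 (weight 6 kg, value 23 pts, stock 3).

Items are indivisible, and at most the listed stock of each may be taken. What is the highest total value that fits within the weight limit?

262 pts

Top feasible selections:
- 1×#1 + 3×#2 + 3×#4 + 2×#5: weight 44, value 262
- 3×#2 + 3×#4 + 3×#5: weight 42, value 261
- 1×#1 + 3×#2 + 2×#4 + 3×#5: weight 47, value 258
- 3×#2 + 1×#3 + 3×#4 + 2×#5: weight 46, value 249
Best: 262 pts.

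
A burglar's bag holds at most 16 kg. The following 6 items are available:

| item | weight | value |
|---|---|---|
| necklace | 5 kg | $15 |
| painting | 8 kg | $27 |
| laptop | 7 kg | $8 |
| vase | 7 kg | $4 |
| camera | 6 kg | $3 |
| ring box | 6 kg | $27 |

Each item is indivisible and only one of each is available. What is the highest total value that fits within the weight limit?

Check high-value combinations within 16 kg:
- painting+ring box: weight 8+6=14, value 27+27=54
- necklace+ring box: weight 5+6=11, value 15+27=42
- necklace+painting: weight 5+8=13, value 15+27=42
- laptop+ring box: weight 7+6=13, value 8+27=35
- painting+laptop: weight 8+7=15, value 27+8=35
Best: $54.

$54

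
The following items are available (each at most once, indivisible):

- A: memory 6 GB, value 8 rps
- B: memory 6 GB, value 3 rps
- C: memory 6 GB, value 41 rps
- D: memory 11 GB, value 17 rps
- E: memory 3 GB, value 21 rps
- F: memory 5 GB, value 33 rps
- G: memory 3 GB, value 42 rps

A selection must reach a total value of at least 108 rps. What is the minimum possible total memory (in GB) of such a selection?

Subsets with value ≥ 108, sorted by total memory:
- C+F+G: memory 14, value 116
- C+E+F+G: memory 17, value 137
Minimum memory: 14 GB.

14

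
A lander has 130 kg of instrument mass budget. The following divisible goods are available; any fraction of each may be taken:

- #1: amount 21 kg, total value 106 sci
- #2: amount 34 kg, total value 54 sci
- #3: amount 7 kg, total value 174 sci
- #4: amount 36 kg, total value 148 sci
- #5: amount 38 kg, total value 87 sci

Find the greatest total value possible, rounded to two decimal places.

Take in order of value per unit:
- #3 (174/7 per unit): all 7 → value 174, running total 174.00
- #1 (106/21 per unit): all 21 → value 106, running total 280.00
- #4 (148/36 per unit): all 36 → value 148, running total 428.00
- #5 (87/38 per unit): all 38 → value 87, running total 515.00
- #2 (54/34 per unit): 28 of 34 → value 28×54/34 = 44.4706, running total 559.47
Total 559.47.

559.47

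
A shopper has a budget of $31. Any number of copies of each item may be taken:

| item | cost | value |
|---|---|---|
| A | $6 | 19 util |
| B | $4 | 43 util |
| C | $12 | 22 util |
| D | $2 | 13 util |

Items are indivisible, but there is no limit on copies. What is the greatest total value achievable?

Best value-per-unit is B at 43/4; filling with it alone gives 7×43 = 301.
Optimal mix: 7×B + 1×D → cost 30, value 314.

314 util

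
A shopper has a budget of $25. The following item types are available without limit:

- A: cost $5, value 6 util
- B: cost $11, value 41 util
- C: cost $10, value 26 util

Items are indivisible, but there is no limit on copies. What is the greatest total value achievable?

82 util

Best value-per-unit is B at 41/11, and filling with it alone uses cost 2×11=22. No mix of the others beats 2×41 = 82.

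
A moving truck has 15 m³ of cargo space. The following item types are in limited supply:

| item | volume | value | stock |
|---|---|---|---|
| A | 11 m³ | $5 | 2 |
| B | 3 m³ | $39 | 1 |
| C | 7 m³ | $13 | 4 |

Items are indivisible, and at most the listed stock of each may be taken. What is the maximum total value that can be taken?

Best selections within volume 15 and stock limits:
- 1×B + 1×C: volume 10, value 52
- 1×A + 1×B: volume 14, value 44
- 1×B: volume 3, value 39
- 2×C: volume 14, value 26
Best: $52.

$52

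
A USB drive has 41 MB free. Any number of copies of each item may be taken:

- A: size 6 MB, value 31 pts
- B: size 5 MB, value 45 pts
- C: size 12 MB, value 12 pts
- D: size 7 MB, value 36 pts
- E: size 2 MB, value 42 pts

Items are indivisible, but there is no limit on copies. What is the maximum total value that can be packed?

Best value-per-unit is E at 42/2, and filling with it alone uses size 20×2=40. No mix of the others beats 20×42 = 840.

840 pts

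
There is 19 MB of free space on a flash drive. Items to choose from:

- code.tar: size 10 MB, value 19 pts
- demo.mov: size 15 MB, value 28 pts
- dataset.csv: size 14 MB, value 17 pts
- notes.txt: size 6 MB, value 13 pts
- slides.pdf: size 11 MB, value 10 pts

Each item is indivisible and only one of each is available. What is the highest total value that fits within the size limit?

32 pts

Check high-value combinations within 19 MB:
- code.tar+notes.txt: size 10+6=16, value 19+13=32
- demo.mov: size 15, value 28
- notes.txt+slides.pdf: size 6+11=17, value 13+10=23
- code.tar: size 10, value 19
- dataset.csv: size 14, value 17
Best: 32 pts.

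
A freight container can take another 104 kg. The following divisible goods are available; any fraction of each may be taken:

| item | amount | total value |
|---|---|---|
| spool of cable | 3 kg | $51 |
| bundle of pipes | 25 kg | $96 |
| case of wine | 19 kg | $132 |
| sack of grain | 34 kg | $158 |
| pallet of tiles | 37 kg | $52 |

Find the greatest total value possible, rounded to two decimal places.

469.32

Take in order of value per unit:
- spool of cable (51/3 per unit): all 3 → value 51, running total 51.00
- case of wine (132/19 per unit): all 19 → value 132, running total 183.00
- sack of grain (158/34 per unit): all 34 → value 158, running total 341.00
- bundle of pipes (96/25 per unit): all 25 → value 96, running total 437.00
- pallet of tiles (52/37 per unit): 23 of 37 → value 23×52/37 = 32.3243, running total 469.32
Total 469.32.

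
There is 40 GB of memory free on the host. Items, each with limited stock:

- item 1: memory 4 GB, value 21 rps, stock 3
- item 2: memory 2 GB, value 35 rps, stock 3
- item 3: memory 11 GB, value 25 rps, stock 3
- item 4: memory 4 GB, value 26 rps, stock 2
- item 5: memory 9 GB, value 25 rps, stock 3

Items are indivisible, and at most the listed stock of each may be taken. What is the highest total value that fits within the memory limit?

249 rps

Best selections within memory 40 and stock limits:
- 2×item 1 + 3×item 2 + 2×item 4 + 2×item 5: memory 40, value 249
- 3×item 1 + 3×item 2 + 2×item 4 + 1×item 5: memory 35, value 245
Best: 249 rps.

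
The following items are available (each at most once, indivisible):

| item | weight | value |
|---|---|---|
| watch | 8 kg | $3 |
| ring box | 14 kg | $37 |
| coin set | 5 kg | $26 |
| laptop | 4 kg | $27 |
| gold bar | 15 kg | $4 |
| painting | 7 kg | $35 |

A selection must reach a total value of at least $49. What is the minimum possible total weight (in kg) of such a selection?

Subsets with value ≥ 49, sorted by total weight:
- coin set+laptop: weight 9, value 53
- laptop+painting: weight 11, value 62
Minimum weight: 9 kg.

9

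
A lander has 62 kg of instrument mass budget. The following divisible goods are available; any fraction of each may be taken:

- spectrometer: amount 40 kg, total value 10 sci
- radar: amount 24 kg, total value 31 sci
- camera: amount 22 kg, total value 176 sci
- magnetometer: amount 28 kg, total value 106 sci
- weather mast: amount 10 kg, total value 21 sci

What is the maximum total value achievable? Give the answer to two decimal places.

305.58

Take in order of value per unit:
- camera (176/22 per unit): all 22 → value 176, running total 176.00
- magnetometer (106/28 per unit): all 28 → value 106, running total 282.00
- weather mast (21/10 per unit): all 10 → value 21, running total 303.00
- radar (31/24 per unit): 2 of 24 → value 2×31/24 = 2.5833, running total 305.58
Total 305.58.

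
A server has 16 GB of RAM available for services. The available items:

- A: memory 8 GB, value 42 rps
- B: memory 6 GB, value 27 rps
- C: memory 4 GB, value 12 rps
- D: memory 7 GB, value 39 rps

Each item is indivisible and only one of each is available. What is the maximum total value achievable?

Check high-value combinations within 16 GB:
- A+D: memory 8+7=15, value 42+39=81
- A+B: memory 8+6=14, value 42+27=69
- B+D: memory 6+7=13, value 27+39=66
- A+C: memory 8+4=12, value 42+12=54
- C+D: memory 4+7=11, value 12+39=51
Best: 81 rps.

81 rps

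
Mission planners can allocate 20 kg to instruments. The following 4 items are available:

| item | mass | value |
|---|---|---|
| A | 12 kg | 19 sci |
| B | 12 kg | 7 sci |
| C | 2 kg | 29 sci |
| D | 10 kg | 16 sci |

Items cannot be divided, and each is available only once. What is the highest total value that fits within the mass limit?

This is a 0/1 knapsack; check combinations near the capacity.
- A+C: mass 12+2=14, value 19+29=48
- C+D: mass 2+10=12, value 29+16=45
- B+C: mass 12+2=14, value 7+29=36
- C: mass 2, value 29
- A: mass 12, value 19
Best: 48 sci.

48 sci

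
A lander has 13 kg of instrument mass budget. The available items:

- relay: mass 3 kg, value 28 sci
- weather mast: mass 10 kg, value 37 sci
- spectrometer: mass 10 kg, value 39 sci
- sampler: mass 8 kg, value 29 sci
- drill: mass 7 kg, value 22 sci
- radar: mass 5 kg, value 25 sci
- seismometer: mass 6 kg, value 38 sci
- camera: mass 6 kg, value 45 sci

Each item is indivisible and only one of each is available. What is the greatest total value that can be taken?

83 sci

Check high-value combinations within 13 kg:
- seismometer+camera: mass 6+6=12, value 38+45=83
- relay+camera: mass 3+6=9, value 28+45=73
- radar+camera: mass 5+6=11, value 25+45=70
Best: 83 sci.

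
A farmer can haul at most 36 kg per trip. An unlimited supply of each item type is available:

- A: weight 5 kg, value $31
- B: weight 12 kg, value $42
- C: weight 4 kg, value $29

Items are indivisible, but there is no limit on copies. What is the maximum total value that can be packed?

Best value-per-unit is C at 29/4, and filling with it alone uses weight 9×4=36. No mix of the others beats 9×29 = 261.

$261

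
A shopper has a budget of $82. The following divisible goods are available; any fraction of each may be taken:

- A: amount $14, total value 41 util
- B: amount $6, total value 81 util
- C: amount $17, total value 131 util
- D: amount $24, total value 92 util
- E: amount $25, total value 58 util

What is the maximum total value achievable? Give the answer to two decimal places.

393.72

Take in order of value per unit:
- B (81/6 per unit): all 6 → value 81, running total 81.00
- C (131/17 per unit): all 17 → value 131, running total 212.00
- D (92/24 per unit): all 24 → value 92, running total 304.00
- A (41/14 per unit): all 14 → value 41, running total 345.00
- E (58/25 per unit): 21 of 25 → value 21×58/25 = 48.7200, running total 393.72
Total 393.72.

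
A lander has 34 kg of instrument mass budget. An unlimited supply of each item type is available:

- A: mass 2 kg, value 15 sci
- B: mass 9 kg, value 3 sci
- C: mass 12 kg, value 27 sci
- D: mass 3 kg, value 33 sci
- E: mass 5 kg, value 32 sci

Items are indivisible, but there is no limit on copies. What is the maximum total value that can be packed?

Best value-per-unit is D at 33/3, and filling with it alone uses mass 11×3=33. No mix of the others beats 11×33 = 363.

363 sci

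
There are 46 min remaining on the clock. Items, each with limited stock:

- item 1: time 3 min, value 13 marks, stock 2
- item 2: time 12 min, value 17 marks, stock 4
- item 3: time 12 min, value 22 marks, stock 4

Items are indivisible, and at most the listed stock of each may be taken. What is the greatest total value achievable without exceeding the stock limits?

Best selections within time 46 and stock limits:
- 2×item 1 + 3×item 3: time 42, value 92
- 2×item 1 + 1×item 2 + 2×item 3: time 42, value 87
- 2×item 1 + 2×item 2 + 1×item 3: time 42, value 82
- 1×item 1 + 3×item 3: time 39, value 79
Best: 92 marks.

92 marks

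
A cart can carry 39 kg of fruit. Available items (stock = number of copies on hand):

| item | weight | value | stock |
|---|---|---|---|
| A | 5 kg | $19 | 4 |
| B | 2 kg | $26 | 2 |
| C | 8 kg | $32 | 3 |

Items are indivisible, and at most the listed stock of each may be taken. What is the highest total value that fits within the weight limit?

$186

Best selections within weight 39 and stock limits:
- 2×A + 2×B + 3×C: weight 38, value 186
- 3×A + 2×B + 2×C: weight 35, value 173
Best: $186.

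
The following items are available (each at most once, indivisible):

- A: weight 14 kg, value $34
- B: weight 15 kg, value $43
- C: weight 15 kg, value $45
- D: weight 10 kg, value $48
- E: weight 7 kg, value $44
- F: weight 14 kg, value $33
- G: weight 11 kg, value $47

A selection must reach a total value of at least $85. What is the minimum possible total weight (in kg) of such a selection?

17

Subsets with value ≥ 85, sorted by total weight:
- D+E: weight 17, value 92
- E+G: weight 18, value 91
- D+G: weight 21, value 95
Minimum weight: 17 kg.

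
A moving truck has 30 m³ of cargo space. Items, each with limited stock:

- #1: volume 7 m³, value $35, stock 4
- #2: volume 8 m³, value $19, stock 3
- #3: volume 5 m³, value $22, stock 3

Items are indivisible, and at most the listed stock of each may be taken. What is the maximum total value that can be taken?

Top feasible selections:
- 4×#1: volume 28, value 140
- 2×#1 + 3×#3: volume 29, value 136
Best: $140.

$140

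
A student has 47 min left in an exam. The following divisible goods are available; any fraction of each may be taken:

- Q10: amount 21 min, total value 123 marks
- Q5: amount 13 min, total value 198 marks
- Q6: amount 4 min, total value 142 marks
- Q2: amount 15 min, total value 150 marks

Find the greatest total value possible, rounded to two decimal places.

577.86

Take in order of value per unit:
- Q6 (142/4 per unit): all 4 → value 142, running total 142.00
- Q5 (198/13 per unit): all 13 → value 198, running total 340.00
- Q2 (150/15 per unit): all 15 → value 150, running total 490.00
- Q10 (123/21 per unit): 15 of 21 → value 15×123/21 = 87.8571, running total 577.86
Total 577.86.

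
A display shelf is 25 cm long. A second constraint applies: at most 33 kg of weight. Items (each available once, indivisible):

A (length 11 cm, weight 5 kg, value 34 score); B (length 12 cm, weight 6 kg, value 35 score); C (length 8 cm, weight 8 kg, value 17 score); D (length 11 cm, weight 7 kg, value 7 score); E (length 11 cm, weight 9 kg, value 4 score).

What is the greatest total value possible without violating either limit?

69 score

Feasible sets respecting both limits:
- A+B: length 23, weight 11, value 69
- B+C: length 20, weight 14, value 52
- A+C: length 19, weight 13, value 51
Best: 69 score.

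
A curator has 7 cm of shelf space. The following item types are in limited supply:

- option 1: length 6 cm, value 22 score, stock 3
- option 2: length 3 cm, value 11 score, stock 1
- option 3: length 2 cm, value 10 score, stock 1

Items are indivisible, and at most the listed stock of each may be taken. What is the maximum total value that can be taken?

Top feasible selections:
- 1×option 1: length 6, value 22
- 1×option 2 + 1×option 3: length 5, value 21
- 1×option 2: length 3, value 11
- 1×option 3: length 2, value 10
Best: 22 score.

22 score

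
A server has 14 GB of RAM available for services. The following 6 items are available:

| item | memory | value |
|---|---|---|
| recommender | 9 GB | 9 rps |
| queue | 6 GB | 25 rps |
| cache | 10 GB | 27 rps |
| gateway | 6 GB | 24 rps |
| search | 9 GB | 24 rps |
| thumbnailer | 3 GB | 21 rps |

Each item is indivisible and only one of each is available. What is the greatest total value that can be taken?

49 rps

Check high-value combinations within 14 GB:
- queue+gateway: memory 6+6=12, value 25+24=49
- cache+thumbnailer: memory 10+3=13, value 27+21=48
- queue+thumbnailer: memory 6+3=9, value 25+21=46
- gateway+thumbnailer: memory 6+3=9, value 24+21=45
- search+thumbnailer: memory 9+3=12, value 24+21=45
Best: 49 rps.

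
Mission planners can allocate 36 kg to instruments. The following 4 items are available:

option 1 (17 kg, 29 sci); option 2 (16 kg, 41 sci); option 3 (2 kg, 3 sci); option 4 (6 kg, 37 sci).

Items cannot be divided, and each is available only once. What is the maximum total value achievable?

Check high-value combinations within 36 kg:
- option 2+option 3+option 4: mass 16+2+6=24, value 41+3+37=81
- option 2+option 4: mass 16+6=22, value 41+37=78
- option 1+option 2+option 3: mass 17+16+2=35, value 29+41+3=73
Best: 81 sci.

81 sci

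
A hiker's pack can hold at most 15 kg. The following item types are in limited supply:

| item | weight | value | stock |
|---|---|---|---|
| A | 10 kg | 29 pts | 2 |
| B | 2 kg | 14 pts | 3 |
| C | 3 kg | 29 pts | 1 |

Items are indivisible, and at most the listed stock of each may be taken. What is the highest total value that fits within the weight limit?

Top feasible selections:
- 1×A + 1×B + 1×C: weight 15, value 72
- 3×B + 1×C: weight 9, value 71
- 1×A + 1×C: weight 13, value 58
Best: 72 pts.

72 pts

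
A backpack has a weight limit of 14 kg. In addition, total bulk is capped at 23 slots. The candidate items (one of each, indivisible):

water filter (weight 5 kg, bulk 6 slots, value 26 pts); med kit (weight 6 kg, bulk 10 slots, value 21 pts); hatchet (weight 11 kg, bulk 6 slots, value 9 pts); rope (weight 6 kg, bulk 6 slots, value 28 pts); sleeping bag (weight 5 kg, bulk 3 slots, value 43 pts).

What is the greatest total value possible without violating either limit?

Feasible sets respecting both limits:
- rope+sleeping bag: weight 11, bulk 9, value 71
- water filter+sleeping bag: weight 10, bulk 9, value 69
- med kit+sleeping bag: weight 11, bulk 13, value 64
Best: 71 pts.

71 pts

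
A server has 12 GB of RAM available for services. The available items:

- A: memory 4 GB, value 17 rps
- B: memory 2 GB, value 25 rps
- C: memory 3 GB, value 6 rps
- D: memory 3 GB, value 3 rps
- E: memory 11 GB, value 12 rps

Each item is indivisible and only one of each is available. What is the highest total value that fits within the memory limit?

Check high-value combinations within 12 GB:
- A+B+C+D: memory 4+2+3+3=12, value 17+25+6+3=51
- A+B+C: memory 4+2+3=9, value 17+25+6=48
- A+B+D: memory 4+2+3=9, value 17+25+3=45
- A+B: memory 4+2=6, value 17+25=42
Best: 51 rps.

51 rps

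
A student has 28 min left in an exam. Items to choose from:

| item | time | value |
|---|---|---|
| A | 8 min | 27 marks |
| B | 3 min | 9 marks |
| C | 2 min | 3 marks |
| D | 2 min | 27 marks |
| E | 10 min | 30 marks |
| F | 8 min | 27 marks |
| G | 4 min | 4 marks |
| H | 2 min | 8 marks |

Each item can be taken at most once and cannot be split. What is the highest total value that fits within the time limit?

This is a 0/1 knapsack; check combinations near the capacity.
- A+D+E+F: time 8+2+10+8=28, value 27+27+30+27=111
- A+B+C+D+E+H: time 8+3+2+2+10+2=27, value 27+9+3+27+30+8=104
- B+C+D+E+F+H: time 3+2+2+10+8+2=27, value 9+3+27+30+27+8=104
- A+B+D+F+G+H: time 8+3+2+8+4+2=27, value 27+9+27+27+4+8=102
- A+B+D+E+H: time 8+3+2+10+2=25, value 27+9+27+30+8=101
Best: 111 marks.

111 marks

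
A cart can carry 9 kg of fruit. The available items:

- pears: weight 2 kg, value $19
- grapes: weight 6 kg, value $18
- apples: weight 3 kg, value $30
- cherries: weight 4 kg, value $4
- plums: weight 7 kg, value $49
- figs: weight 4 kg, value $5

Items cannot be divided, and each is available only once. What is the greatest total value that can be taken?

Check high-value combinations within 9 kg:
- pears+plums: weight 2+7=9, value 19+49=68
- pears+apples+figs: weight 2+3+4=9, value 19+30+5=54
- pears+apples+cherries: weight 2+3+4=9, value 19+30+4=53
Best: $68.

$68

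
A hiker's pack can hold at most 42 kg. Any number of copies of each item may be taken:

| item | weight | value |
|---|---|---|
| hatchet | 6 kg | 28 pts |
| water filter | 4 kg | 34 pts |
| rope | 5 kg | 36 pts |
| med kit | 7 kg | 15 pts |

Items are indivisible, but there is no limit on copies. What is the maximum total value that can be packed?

Best value-per-unit is water filter at 34/4; filling with it alone gives 10×34 = 340.
Optimal mix: 8×water filter + 2×rope → weight 42, value 344.

344 pts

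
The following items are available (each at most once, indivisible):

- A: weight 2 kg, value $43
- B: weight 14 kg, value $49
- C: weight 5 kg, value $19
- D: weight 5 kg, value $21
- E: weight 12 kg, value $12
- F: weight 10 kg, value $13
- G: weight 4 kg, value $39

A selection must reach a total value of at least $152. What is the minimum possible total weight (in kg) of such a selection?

25

Subsets with value ≥ 152, sorted by total weight:
- A+B+D+G: weight 25, value 152
- A+B+C+D+G: weight 30, value 171
Minimum weight: 25 kg.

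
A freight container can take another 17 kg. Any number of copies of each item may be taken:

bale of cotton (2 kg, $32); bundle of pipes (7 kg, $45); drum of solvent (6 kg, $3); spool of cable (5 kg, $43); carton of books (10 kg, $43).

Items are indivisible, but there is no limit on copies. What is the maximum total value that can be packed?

$256

Best value-per-unit is bale of cotton at 32/2, and filling with it alone uses weight 8×2=16. No mix of the others beats 8×32 = 256.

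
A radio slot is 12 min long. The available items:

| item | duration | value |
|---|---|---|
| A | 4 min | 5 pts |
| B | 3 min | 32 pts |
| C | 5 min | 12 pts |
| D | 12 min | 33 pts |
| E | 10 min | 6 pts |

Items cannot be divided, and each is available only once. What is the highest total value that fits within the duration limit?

49 pts

Check high-value combinations within 12 min:
- A+B+C: duration 4+3+5=12, value 5+32+12=49
- B+C: duration 3+5=8, value 32+12=44
- A+B: duration 4+3=7, value 5+32=37
Best: 49 pts.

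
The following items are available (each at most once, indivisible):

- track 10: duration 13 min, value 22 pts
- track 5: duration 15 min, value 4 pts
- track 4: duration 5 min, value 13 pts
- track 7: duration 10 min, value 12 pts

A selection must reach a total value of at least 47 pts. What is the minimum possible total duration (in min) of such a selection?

28

Subsets with value ≥ 47, sorted by total duration:
- track 10+track 4+track 7: duration 28, value 47
- track 10+track 5+track 4+track 7: duration 43, value 51
Minimum duration: 28 min.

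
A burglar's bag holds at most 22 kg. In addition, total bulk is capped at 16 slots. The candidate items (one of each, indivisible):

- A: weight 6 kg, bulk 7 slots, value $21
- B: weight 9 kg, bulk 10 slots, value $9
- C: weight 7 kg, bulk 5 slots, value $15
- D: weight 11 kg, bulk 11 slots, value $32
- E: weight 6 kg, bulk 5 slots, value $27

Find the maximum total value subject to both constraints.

$59

Feasible sets respecting both limits:
- D+E: weight 17, bulk 16, value 59
- A+E: weight 12, bulk 12, value 48
- C+D: weight 18, bulk 16, value 47
- C+E: weight 13, bulk 10, value 42
Best: $59.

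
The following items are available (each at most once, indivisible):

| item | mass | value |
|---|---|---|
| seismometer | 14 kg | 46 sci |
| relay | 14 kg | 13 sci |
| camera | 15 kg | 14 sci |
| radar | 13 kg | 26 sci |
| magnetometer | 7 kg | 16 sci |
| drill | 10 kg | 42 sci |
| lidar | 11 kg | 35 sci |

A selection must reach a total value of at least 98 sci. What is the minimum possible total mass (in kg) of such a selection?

31

Subsets with value ≥ 98, sorted by total mass:
- seismometer+magnetometer+drill: mass 31, value 104
- radar+drill+lidar: mass 34, value 103
- seismometer+drill+lidar: mass 35, value 123
Minimum mass: 31 kg.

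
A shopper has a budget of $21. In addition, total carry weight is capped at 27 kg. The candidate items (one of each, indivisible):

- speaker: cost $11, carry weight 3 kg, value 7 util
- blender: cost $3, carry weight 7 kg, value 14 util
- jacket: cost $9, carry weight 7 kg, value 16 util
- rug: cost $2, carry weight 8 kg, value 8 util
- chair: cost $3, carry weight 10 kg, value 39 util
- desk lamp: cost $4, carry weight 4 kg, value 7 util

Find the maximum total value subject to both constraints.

69 util

Feasible sets respecting both limits:
- blender+jacket+chair: cost 15, carry weight 24, value 69
- speaker+blender+chair+desk lamp: cost 21, carry weight 24, value 67
- jacket+rug+chair: cost 14, carry weight 25, value 63
Best: 69 util.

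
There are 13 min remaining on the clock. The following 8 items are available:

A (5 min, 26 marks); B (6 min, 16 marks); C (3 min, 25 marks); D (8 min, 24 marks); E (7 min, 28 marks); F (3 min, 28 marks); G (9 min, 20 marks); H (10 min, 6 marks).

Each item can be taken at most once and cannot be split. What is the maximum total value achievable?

81 marks

This is a 0/1 knapsack; check combinations near the capacity.
- C+E+F: time 3+7+3=13, value 25+28+28=81
- A+C+F: time 5+3+3=11, value 26+25+28=79
- B+C+F: time 6+3+3=12, value 16+25+28=69
Best: 81 marks.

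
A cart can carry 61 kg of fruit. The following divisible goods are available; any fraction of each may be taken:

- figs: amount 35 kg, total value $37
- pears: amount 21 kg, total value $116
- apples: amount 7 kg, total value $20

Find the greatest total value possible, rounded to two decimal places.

170.89

Take in order of value per unit:
- pears (116/21 per unit): all 21 → value 116, running total 116.00
- apples (20/7 per unit): all 7 → value 20, running total 136.00
- figs (37/35 per unit): 33 of 35 → value 33×37/35 = 34.8857, running total 170.89
Total 170.89.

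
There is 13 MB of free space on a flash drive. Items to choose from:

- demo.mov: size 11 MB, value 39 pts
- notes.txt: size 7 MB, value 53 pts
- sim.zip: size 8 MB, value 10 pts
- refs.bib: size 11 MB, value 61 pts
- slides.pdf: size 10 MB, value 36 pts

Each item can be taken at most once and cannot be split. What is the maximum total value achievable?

61 pts

Check high-value combinations within 13 MB:
- refs.bib: size 11, value 61
- notes.txt: size 7, value 53
- demo.mov: size 11, value 39
Best: 61 pts.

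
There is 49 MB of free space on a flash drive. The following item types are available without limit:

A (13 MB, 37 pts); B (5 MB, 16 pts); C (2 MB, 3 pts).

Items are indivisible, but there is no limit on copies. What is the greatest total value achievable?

150 pts

Best value-per-unit is B at 16/5; filling with it alone gives 9×16 = 144.
Optimal mix: 9×B + 2×C → size 49, value 150.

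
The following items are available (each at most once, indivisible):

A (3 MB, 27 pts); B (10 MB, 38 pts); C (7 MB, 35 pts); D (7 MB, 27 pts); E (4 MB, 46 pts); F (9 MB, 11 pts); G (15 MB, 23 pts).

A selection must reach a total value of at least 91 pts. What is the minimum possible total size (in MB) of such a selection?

14

Subsets with value ≥ 91, sorted by total size:
- A+C+E: size 14, value 108
- A+D+E: size 14, value 100
Minimum size: 14 MB.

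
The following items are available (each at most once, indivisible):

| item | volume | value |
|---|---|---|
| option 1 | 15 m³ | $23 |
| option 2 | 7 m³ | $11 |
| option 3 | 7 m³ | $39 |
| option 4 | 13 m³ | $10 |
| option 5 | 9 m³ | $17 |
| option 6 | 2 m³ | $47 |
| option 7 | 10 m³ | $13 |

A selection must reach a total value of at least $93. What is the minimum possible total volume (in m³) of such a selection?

Subsets with value ≥ 93, sorted by total volume:
- option 2+option 3+option 6: volume 16, value 97
- option 3+option 5+option 6: volume 18, value 103
- option 3+option 6+option 7: volume 19, value 99
- option 3+option 4+option 6: volume 22, value 96
Minimum volume: 16 m³.

16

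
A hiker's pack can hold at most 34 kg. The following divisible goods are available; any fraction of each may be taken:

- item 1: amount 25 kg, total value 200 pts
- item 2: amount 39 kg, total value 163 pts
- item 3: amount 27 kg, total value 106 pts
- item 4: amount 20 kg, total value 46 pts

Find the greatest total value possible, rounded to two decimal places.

237.62

Take in order of value per unit:
- item 1 (200/25 per unit): all 25 → value 200, running total 200.00
- item 2 (163/39 per unit): 9 of 39 → value 9×163/39 = 37.6154, running total 237.62
Total 237.62.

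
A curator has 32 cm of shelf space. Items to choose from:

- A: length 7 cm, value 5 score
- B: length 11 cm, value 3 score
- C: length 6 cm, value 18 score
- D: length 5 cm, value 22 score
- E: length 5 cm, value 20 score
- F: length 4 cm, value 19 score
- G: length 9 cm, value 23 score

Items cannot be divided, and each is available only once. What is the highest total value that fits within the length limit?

Check high-value combinations within 32 cm:
- C+D+E+F+G: length 6+5+5+4+9=29, value 18+22+20+19+23=102
- A+D+E+F+G: length 7+5+5+4+9=30, value 5+22+20+19+23=89
- A+C+D+E+G: length 7+6+5+5+9=32, value 5+18+22+20+23=88
- A+C+D+F+G: length 7+6+5+4+9=31, value 5+18+22+19+23=87
- A+C+E+F+G: length 7+6+5+4+9=31, value 5+18+20+19+23=85
Best: 102 score.

102 score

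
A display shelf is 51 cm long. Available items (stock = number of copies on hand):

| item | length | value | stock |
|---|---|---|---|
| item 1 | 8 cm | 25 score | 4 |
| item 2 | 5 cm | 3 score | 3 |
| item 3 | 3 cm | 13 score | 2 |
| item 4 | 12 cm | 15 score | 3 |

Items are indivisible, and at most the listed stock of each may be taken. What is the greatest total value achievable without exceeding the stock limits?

Top feasible selections:
- 4×item 1 + 2×item 3 + 1×item 4: length 50, value 141
- 4×item 1 + 2×item 2 + 2×item 3: length 48, value 132
- 4×item 1 + 1×item 2 + 2×item 3: length 43, value 129
- 4×item 1 + 1×item 3 + 1×item 4: length 47, value 128
Best: 141 score.

141 score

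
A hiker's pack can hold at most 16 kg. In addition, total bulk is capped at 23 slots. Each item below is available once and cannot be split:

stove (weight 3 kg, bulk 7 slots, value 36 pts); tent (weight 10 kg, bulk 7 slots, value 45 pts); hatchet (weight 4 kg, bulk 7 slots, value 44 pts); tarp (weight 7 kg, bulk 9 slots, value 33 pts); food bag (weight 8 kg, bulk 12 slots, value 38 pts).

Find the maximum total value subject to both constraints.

Feasible sets respecting both limits:
- stove+hatchet+tarp: weight 14, bulk 23, value 113
- tent+hatchet: weight 14, bulk 14, value 89
- hatchet+food bag: weight 12, bulk 19, value 82
- stove+tent: weight 13, bulk 14, value 81
Best: 113 pts.

113 pts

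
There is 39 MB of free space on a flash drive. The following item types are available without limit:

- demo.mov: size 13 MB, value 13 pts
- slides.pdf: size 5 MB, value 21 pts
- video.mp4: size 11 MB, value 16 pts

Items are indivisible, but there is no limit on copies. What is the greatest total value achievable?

Best value-per-unit is slides.pdf at 21/5, and filling with it alone uses size 7×5=35. No mix of the others beats 7×21 = 147.

147 pts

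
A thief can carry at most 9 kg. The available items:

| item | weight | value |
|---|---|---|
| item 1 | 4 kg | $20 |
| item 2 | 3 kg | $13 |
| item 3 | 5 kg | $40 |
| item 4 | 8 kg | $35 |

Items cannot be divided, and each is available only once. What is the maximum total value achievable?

$60

Check high-value combinations within 9 kg:
- item 1+item 3: weight 4+5=9, value 20+40=60
- item 2+item 3: weight 3+5=8, value 13+40=53
- item 3: weight 5, value 40
- item 4: weight 8, value 35
Best: $60.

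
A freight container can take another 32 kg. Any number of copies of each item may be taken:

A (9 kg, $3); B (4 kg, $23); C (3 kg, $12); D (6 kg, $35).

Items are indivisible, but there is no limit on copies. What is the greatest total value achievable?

Best value-per-unit is D at 35/6; filling with it alone gives 5×35 = 175.
Optimal mix: 2×B + 4×D → weight 32, value 186.

$186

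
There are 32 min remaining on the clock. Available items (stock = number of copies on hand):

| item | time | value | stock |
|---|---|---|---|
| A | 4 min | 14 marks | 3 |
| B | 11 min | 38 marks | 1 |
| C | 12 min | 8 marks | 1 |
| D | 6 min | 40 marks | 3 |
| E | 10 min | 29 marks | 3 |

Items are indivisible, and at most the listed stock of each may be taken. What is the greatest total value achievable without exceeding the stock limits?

163 marks

Best selections within time 32 and stock limits:
- 1×A + 3×D + 1×E: time 32, value 163
- 3×A + 3×D: time 30, value 162
- 1×B + 3×D: time 29, value 158
Best: 163 marks.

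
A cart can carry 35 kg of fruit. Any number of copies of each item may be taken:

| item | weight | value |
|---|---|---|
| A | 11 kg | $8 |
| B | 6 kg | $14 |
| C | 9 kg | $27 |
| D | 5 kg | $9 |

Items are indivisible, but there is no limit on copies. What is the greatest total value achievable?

Best value-per-unit is C at 27/9; filling with it alone gives 3×27 = 81.
Optimal mix: 1×B + 3×C → weight 33, value 95.

$95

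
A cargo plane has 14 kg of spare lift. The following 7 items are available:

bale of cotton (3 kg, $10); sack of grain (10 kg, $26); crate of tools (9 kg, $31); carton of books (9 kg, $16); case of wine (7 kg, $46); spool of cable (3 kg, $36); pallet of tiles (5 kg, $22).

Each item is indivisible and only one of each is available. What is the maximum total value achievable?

$92

Check high-value combinations within 14 kg:
- bale of cotton+case of wine+spool of cable: weight 3+7+3=13, value 10+46+36=92
- case of wine+spool of cable: weight 7+3=10, value 46+36=82
- bale of cotton+spool of cable+pallet of tiles: weight 3+3+5=11, value 10+36+22=68
Best: $92.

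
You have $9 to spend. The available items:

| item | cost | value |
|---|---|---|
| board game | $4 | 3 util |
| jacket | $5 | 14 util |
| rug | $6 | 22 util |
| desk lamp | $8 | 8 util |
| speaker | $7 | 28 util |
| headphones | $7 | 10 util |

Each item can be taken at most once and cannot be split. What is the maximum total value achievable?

28 util

Check high-value combinations within $9:
- speaker: cost 7, value 28
- rug: cost 6, value 22
- board game+jacket: cost 4+5=9, value 3+14=17
Best: 28 util.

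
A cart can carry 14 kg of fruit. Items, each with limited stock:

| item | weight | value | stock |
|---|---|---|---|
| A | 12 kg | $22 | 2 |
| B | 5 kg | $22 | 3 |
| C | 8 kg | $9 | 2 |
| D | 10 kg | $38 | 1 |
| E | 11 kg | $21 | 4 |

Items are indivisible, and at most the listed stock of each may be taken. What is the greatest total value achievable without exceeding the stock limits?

$44

Best selections within weight 14 and stock limits:
- 2×B: weight 10, value 44
- 1×D: weight 10, value 38
- 1×B + 1×C: weight 13, value 31
- 1×B: weight 5, value 22
Best: $44.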